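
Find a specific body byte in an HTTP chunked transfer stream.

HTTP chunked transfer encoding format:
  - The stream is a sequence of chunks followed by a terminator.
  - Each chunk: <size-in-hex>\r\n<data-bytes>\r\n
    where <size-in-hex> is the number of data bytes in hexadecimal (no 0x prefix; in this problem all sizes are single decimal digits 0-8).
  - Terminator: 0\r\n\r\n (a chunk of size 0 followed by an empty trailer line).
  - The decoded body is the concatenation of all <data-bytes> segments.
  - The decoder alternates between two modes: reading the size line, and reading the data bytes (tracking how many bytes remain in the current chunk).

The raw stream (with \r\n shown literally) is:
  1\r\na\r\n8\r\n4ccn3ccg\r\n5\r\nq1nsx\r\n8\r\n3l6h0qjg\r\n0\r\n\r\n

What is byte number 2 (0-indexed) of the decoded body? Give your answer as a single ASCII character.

Chunk 1: stream[0..1]='1' size=0x1=1, data at stream[3..4]='a' -> body[0..1], body so far='a'
Chunk 2: stream[6..7]='8' size=0x8=8, data at stream[9..17]='4ccn3ccg' -> body[1..9], body so far='a4ccn3ccg'
Chunk 3: stream[19..20]='5' size=0x5=5, data at stream[22..27]='q1nsx' -> body[9..14], body so far='a4ccn3ccgq1nsx'
Chunk 4: stream[29..30]='8' size=0x8=8, data at stream[32..40]='3l6h0qjg' -> body[14..22], body so far='a4ccn3ccgq1nsx3l6h0qjg'
Chunk 5: stream[42..43]='0' size=0 (terminator). Final body='a4ccn3ccgq1nsx3l6h0qjg' (22 bytes)
Body byte 2 = 'c'

Answer: c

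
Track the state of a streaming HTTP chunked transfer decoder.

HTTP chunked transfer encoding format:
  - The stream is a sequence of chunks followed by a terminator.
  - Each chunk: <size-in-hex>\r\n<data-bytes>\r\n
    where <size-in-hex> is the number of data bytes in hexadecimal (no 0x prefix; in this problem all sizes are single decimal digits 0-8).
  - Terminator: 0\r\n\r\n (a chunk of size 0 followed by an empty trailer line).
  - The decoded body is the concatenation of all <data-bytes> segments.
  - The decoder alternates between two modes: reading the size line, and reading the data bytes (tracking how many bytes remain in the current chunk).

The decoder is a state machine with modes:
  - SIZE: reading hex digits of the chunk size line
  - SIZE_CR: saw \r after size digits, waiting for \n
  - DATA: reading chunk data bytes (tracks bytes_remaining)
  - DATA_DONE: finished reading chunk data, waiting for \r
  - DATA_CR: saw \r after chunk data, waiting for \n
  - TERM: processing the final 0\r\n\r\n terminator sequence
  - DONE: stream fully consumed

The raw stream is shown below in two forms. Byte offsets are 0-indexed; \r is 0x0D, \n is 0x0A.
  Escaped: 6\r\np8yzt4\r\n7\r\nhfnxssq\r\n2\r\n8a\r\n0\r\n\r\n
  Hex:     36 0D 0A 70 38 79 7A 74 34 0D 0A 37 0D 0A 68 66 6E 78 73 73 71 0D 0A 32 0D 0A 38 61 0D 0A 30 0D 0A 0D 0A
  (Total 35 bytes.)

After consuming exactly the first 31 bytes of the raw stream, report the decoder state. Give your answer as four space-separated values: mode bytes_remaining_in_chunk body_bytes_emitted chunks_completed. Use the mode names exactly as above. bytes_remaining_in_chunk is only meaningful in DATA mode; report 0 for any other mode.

Byte 0 = '6': mode=SIZE remaining=0 emitted=0 chunks_done=0
Byte 1 = 0x0D: mode=SIZE_CR remaining=0 emitted=0 chunks_done=0
Byte 2 = 0x0A: mode=DATA remaining=6 emitted=0 chunks_done=0
Byte 3 = 'p': mode=DATA remaining=5 emitted=1 chunks_done=0
Byte 4 = '8': mode=DATA remaining=4 emitted=2 chunks_done=0
Byte 5 = 'y': mode=DATA remaining=3 emitted=3 chunks_done=0
Byte 6 = 'z': mode=DATA remaining=2 emitted=4 chunks_done=0
Byte 7 = 't': mode=DATA remaining=1 emitted=5 chunks_done=0
Byte 8 = '4': mode=DATA_DONE remaining=0 emitted=6 chunks_done=0
Byte 9 = 0x0D: mode=DATA_CR remaining=0 emitted=6 chunks_done=0
Byte 10 = 0x0A: mode=SIZE remaining=0 emitted=6 chunks_done=1
Byte 11 = '7': mode=SIZE remaining=0 emitted=6 chunks_done=1
Byte 12 = 0x0D: mode=SIZE_CR remaining=0 emitted=6 chunks_done=1
Byte 13 = 0x0A: mode=DATA remaining=7 emitted=6 chunks_done=1
Byte 14 = 'h': mode=DATA remaining=6 emitted=7 chunks_done=1
Byte 15 = 'f': mode=DATA remaining=5 emitted=8 chunks_done=1
Byte 16 = 'n': mode=DATA remaining=4 emitted=9 chunks_done=1
Byte 17 = 'x': mode=DATA remaining=3 emitted=10 chunks_done=1
Byte 18 = 's': mode=DATA remaining=2 emitted=11 chunks_done=1
Byte 19 = 's': mode=DATA remaining=1 emitted=12 chunks_done=1
Byte 20 = 'q': mode=DATA_DONE remaining=0 emitted=13 chunks_done=1
Byte 21 = 0x0D: mode=DATA_CR remaining=0 emitted=13 chunks_done=1
Byte 22 = 0x0A: mode=SIZE remaining=0 emitted=13 chunks_done=2
Byte 23 = '2': mode=SIZE remaining=0 emitted=13 chunks_done=2
Byte 24 = 0x0D: mode=SIZE_CR remaining=0 emitted=13 chunks_done=2
Byte 25 = 0x0A: mode=DATA remaining=2 emitted=13 chunks_done=2
Byte 26 = '8': mode=DATA remaining=1 emitted=14 chunks_done=2
Byte 27 = 'a': mode=DATA_DONE remaining=0 emitted=15 chunks_done=2
Byte 28 = 0x0D: mode=DATA_CR remaining=0 emitted=15 chunks_done=2
Byte 29 = 0x0A: mode=SIZE remaining=0 emitted=15 chunks_done=3
Byte 30 = '0': mode=SIZE remaining=0 emitted=15 chunks_done=3

Answer: SIZE 0 15 3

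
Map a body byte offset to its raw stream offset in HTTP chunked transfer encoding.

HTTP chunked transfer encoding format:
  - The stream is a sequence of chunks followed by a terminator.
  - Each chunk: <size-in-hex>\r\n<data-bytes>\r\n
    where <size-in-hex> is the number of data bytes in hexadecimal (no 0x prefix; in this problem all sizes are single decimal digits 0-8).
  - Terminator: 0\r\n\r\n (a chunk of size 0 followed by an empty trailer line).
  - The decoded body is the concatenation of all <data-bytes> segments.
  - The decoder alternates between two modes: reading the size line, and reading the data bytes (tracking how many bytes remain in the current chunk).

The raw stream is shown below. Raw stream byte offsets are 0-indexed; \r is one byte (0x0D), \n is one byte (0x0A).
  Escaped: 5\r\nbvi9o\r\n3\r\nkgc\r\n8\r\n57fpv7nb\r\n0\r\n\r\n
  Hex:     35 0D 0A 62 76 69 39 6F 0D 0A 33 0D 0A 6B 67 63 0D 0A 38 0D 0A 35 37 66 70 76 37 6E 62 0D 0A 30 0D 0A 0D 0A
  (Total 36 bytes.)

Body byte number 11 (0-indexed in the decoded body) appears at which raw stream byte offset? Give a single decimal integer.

Chunk 1: stream[0..1]='5' size=0x5=5, data at stream[3..8]='bvi9o' -> body[0..5], body so far='bvi9o'
Chunk 2: stream[10..11]='3' size=0x3=3, data at stream[13..16]='kgc' -> body[5..8], body so far='bvi9okgc'
Chunk 3: stream[18..19]='8' size=0x8=8, data at stream[21..29]='57fpv7nb' -> body[8..16], body so far='bvi9okgc57fpv7nb'
Chunk 4: stream[31..32]='0' size=0 (terminator). Final body='bvi9okgc57fpv7nb' (16 bytes)
Body byte 11 at stream offset 24

Answer: 24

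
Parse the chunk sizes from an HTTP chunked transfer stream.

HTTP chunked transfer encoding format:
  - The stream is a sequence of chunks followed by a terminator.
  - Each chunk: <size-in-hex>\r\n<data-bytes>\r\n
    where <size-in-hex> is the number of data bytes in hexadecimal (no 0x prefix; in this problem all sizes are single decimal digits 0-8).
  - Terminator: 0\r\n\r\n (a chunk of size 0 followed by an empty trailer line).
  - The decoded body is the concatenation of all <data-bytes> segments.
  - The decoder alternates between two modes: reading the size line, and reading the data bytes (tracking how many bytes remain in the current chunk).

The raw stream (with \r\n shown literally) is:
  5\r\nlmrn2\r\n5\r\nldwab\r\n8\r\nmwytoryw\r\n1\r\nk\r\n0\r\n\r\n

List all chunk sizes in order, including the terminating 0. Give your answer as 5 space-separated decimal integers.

Chunk 1: stream[0..1]='5' size=0x5=5, data at stream[3..8]='lmrn2' -> body[0..5], body so far='lmrn2'
Chunk 2: stream[10..11]='5' size=0x5=5, data at stream[13..18]='ldwab' -> body[5..10], body so far='lmrn2ldwab'
Chunk 3: stream[20..21]='8' size=0x8=8, data at stream[23..31]='mwytoryw' -> body[10..18], body so far='lmrn2ldwabmwytoryw'
Chunk 4: stream[33..34]='1' size=0x1=1, data at stream[36..37]='k' -> body[18..19], body so far='lmrn2ldwabmwytorywk'
Chunk 5: stream[39..40]='0' size=0 (terminator). Final body='lmrn2ldwabmwytorywk' (19 bytes)

Answer: 5 5 8 1 0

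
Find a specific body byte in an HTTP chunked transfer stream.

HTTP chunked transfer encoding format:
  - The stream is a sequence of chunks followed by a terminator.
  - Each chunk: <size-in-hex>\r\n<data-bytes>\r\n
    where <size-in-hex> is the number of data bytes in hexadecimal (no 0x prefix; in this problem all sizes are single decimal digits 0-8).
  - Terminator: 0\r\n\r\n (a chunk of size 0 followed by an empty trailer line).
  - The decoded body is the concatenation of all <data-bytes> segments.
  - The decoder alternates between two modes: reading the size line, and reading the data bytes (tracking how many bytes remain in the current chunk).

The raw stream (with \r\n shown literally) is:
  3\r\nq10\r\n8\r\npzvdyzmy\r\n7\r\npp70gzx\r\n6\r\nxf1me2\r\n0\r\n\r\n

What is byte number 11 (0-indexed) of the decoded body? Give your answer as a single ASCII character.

Chunk 1: stream[0..1]='3' size=0x3=3, data at stream[3..6]='q10' -> body[0..3], body so far='q10'
Chunk 2: stream[8..9]='8' size=0x8=8, data at stream[11..19]='pzvdyzmy' -> body[3..11], body so far='q10pzvdyzmy'
Chunk 3: stream[21..22]='7' size=0x7=7, data at stream[24..31]='pp70gzx' -> body[11..18], body so far='q10pzvdyzmypp70gzx'
Chunk 4: stream[33..34]='6' size=0x6=6, data at stream[36..42]='xf1me2' -> body[18..24], body so far='q10pzvdyzmypp70gzxxf1me2'
Chunk 5: stream[44..45]='0' size=0 (terminator). Final body='q10pzvdyzmypp70gzxxf1me2' (24 bytes)
Body byte 11 = 'p'

Answer: p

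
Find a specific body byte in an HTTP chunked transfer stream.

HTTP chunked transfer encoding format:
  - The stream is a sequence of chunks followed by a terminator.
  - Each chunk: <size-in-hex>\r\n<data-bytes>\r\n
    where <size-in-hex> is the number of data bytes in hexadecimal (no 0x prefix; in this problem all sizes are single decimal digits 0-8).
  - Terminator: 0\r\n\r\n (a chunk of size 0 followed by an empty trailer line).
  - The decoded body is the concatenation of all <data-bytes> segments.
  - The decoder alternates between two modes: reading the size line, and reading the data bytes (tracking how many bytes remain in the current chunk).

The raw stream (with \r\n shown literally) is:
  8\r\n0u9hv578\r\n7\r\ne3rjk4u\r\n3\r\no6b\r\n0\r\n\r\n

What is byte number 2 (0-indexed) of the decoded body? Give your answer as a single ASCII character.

Chunk 1: stream[0..1]='8' size=0x8=8, data at stream[3..11]='0u9hv578' -> body[0..8], body so far='0u9hv578'
Chunk 2: stream[13..14]='7' size=0x7=7, data at stream[16..23]='e3rjk4u' -> body[8..15], body so far='0u9hv578e3rjk4u'
Chunk 3: stream[25..26]='3' size=0x3=3, data at stream[28..31]='o6b' -> body[15..18], body so far='0u9hv578e3rjk4uo6b'
Chunk 4: stream[33..34]='0' size=0 (terminator). Final body='0u9hv578e3rjk4uo6b' (18 bytes)
Body byte 2 = '9'

Answer: 9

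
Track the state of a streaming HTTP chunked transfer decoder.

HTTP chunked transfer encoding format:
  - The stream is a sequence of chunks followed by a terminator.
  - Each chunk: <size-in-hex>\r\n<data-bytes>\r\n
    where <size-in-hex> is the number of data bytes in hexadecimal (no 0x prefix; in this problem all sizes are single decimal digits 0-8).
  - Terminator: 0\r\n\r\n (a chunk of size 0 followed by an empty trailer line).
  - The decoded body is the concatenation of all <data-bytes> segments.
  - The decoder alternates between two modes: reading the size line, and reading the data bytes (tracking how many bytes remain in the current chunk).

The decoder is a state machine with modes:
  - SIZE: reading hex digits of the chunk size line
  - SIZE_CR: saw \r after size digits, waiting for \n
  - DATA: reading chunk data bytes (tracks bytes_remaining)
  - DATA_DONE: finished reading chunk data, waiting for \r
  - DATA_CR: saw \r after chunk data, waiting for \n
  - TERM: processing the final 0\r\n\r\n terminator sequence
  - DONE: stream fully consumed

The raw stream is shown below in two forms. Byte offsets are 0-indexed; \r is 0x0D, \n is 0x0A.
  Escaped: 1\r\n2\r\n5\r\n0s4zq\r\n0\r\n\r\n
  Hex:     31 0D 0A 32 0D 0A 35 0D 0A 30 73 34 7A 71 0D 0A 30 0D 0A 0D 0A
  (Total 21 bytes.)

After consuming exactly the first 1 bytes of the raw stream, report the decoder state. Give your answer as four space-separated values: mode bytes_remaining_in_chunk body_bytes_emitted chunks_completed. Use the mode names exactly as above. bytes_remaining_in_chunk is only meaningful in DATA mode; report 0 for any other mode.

Byte 0 = '1': mode=SIZE remaining=0 emitted=0 chunks_done=0

Answer: SIZE 0 0 0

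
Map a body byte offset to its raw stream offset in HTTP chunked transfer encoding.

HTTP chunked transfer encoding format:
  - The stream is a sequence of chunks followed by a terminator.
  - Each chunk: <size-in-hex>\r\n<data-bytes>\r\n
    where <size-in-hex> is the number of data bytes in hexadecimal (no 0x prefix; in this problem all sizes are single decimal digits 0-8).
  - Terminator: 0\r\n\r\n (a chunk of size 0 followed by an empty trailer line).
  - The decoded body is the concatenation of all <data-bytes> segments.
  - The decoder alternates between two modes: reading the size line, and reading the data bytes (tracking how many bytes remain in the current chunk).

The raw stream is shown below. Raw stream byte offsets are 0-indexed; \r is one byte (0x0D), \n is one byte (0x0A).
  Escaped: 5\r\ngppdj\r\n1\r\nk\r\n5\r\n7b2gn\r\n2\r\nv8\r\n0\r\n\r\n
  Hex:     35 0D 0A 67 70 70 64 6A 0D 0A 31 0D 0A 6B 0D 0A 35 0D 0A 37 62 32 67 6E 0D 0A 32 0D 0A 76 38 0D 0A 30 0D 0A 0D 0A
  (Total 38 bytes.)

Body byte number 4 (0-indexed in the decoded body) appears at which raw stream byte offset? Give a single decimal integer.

Answer: 7

Derivation:
Chunk 1: stream[0..1]='5' size=0x5=5, data at stream[3..8]='gppdj' -> body[0..5], body so far='gppdj'
Chunk 2: stream[10..11]='1' size=0x1=1, data at stream[13..14]='k' -> body[5..6], body so far='gppdjk'
Chunk 3: stream[16..17]='5' size=0x5=5, data at stream[19..24]='7b2gn' -> body[6..11], body so far='gppdjk7b2gn'
Chunk 4: stream[26..27]='2' size=0x2=2, data at stream[29..31]='v8' -> body[11..13], body so far='gppdjk7b2gnv8'
Chunk 5: stream[33..34]='0' size=0 (terminator). Final body='gppdjk7b2gnv8' (13 bytes)
Body byte 4 at stream offset 7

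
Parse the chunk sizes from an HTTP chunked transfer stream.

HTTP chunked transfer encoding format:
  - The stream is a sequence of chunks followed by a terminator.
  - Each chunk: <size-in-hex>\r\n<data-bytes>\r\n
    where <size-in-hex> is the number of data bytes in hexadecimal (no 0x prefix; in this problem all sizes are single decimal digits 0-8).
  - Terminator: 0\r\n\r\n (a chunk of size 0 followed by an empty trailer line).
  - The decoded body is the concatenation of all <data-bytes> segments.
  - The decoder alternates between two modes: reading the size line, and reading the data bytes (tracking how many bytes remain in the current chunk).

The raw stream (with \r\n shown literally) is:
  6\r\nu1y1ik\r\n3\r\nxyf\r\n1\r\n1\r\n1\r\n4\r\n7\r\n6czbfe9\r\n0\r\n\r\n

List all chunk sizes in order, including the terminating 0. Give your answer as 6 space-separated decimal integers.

Chunk 1: stream[0..1]='6' size=0x6=6, data at stream[3..9]='u1y1ik' -> body[0..6], body so far='u1y1ik'
Chunk 2: stream[11..12]='3' size=0x3=3, data at stream[14..17]='xyf' -> body[6..9], body so far='u1y1ikxyf'
Chunk 3: stream[19..20]='1' size=0x1=1, data at stream[22..23]='1' -> body[9..10], body so far='u1y1ikxyf1'
Chunk 4: stream[25..26]='1' size=0x1=1, data at stream[28..29]='4' -> body[10..11], body so far='u1y1ikxyf14'
Chunk 5: stream[31..32]='7' size=0x7=7, data at stream[34..41]='6czbfe9' -> body[11..18], body so far='u1y1ikxyf146czbfe9'
Chunk 6: stream[43..44]='0' size=0 (terminator). Final body='u1y1ikxyf146czbfe9' (18 bytes)

Answer: 6 3 1 1 7 0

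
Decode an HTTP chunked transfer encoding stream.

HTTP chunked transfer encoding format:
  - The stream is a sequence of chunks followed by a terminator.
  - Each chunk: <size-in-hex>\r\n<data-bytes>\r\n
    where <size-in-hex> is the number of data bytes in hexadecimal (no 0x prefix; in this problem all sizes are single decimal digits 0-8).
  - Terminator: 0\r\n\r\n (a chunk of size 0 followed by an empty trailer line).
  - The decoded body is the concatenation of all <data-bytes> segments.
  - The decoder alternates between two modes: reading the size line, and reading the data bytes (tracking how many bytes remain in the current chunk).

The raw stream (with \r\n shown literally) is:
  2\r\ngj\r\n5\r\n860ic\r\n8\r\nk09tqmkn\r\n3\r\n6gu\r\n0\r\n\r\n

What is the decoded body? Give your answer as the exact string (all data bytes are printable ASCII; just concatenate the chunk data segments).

Answer: gj860ick09tqmkn6gu

Derivation:
Chunk 1: stream[0..1]='2' size=0x2=2, data at stream[3..5]='gj' -> body[0..2], body so far='gj'
Chunk 2: stream[7..8]='5' size=0x5=5, data at stream[10..15]='860ic' -> body[2..7], body so far='gj860ic'
Chunk 3: stream[17..18]='8' size=0x8=8, data at stream[20..28]='k09tqmkn' -> body[7..15], body so far='gj860ick09tqmkn'
Chunk 4: stream[30..31]='3' size=0x3=3, data at stream[33..36]='6gu' -> body[15..18], body so far='gj860ick09tqmkn6gu'
Chunk 5: stream[38..39]='0' size=0 (terminator). Final body='gj860ick09tqmkn6gu' (18 bytes)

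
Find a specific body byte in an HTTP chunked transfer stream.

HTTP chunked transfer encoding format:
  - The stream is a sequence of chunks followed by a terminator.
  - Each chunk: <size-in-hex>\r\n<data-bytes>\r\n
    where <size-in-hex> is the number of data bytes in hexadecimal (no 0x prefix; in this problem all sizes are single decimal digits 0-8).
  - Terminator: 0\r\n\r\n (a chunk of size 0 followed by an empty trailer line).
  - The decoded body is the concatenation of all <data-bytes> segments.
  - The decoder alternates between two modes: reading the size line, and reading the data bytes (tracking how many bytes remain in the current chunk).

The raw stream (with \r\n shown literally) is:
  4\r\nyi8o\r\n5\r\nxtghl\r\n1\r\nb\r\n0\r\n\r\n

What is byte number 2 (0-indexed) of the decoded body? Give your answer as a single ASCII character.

Chunk 1: stream[0..1]='4' size=0x4=4, data at stream[3..7]='yi8o' -> body[0..4], body so far='yi8o'
Chunk 2: stream[9..10]='5' size=0x5=5, data at stream[12..17]='xtghl' -> body[4..9], body so far='yi8oxtghl'
Chunk 3: stream[19..20]='1' size=0x1=1, data at stream[22..23]='b' -> body[9..10], body so far='yi8oxtghlb'
Chunk 4: stream[25..26]='0' size=0 (terminator). Final body='yi8oxtghlb' (10 bytes)
Body byte 2 = '8'

Answer: 8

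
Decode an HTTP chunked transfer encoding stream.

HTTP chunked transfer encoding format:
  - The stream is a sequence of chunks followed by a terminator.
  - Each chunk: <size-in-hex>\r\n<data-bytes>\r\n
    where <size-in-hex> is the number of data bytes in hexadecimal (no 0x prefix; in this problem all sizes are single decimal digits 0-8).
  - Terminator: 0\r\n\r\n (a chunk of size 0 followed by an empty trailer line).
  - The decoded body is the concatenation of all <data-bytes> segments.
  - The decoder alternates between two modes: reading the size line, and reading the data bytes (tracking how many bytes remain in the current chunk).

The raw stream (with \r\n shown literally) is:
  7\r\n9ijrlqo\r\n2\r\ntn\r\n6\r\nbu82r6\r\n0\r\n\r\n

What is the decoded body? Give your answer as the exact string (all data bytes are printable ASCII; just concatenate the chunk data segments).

Answer: 9ijrlqotnbu82r6

Derivation:
Chunk 1: stream[0..1]='7' size=0x7=7, data at stream[3..10]='9ijrlqo' -> body[0..7], body so far='9ijrlqo'
Chunk 2: stream[12..13]='2' size=0x2=2, data at stream[15..17]='tn' -> body[7..9], body so far='9ijrlqotn'
Chunk 3: stream[19..20]='6' size=0x6=6, data at stream[22..28]='bu82r6' -> body[9..15], body so far='9ijrlqotnbu82r6'
Chunk 4: stream[30..31]='0' size=0 (terminator). Final body='9ijrlqotnbu82r6' (15 bytes)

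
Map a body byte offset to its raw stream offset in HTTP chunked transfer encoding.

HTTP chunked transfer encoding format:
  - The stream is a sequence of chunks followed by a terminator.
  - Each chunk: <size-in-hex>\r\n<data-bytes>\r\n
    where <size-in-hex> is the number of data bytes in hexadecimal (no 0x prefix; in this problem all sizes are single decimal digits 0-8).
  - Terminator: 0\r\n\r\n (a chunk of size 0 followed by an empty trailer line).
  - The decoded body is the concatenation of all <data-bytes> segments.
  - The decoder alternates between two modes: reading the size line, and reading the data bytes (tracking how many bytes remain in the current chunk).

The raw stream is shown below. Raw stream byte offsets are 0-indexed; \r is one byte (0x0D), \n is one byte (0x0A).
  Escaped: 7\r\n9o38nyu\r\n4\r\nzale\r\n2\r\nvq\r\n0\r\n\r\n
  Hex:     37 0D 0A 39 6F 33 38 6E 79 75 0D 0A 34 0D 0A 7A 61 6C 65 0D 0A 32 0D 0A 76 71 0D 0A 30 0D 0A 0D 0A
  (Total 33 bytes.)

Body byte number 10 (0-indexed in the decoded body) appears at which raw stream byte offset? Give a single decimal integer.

Answer: 18

Derivation:
Chunk 1: stream[0..1]='7' size=0x7=7, data at stream[3..10]='9o38nyu' -> body[0..7], body so far='9o38nyu'
Chunk 2: stream[12..13]='4' size=0x4=4, data at stream[15..19]='zale' -> body[7..11], body so far='9o38nyuzale'
Chunk 3: stream[21..22]='2' size=0x2=2, data at stream[24..26]='vq' -> body[11..13], body so far='9o38nyuzalevq'
Chunk 4: stream[28..29]='0' size=0 (terminator). Final body='9o38nyuzalevq' (13 bytes)
Body byte 10 at stream offset 18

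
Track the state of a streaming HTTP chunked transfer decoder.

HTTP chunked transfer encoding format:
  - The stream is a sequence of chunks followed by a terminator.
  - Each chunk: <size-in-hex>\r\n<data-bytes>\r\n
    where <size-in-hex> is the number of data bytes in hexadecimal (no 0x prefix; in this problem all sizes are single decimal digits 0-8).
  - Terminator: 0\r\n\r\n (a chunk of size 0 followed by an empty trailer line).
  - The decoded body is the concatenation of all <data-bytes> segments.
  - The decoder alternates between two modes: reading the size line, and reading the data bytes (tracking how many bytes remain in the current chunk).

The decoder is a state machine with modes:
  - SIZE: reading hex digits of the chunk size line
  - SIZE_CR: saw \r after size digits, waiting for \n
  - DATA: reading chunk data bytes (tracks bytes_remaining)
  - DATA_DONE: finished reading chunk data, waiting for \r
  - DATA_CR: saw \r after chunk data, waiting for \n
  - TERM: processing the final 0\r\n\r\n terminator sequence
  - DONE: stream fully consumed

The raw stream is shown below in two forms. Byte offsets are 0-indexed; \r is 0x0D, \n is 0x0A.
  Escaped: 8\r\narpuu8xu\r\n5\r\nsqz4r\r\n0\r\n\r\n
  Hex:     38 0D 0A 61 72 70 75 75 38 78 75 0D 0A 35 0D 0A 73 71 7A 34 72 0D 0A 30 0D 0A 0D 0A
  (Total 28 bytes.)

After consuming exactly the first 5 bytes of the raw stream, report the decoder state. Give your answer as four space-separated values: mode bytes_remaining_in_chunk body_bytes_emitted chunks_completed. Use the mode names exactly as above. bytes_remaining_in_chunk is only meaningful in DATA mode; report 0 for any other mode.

Answer: DATA 6 2 0

Derivation:
Byte 0 = '8': mode=SIZE remaining=0 emitted=0 chunks_done=0
Byte 1 = 0x0D: mode=SIZE_CR remaining=0 emitted=0 chunks_done=0
Byte 2 = 0x0A: mode=DATA remaining=8 emitted=0 chunks_done=0
Byte 3 = 'a': mode=DATA remaining=7 emitted=1 chunks_done=0
Byte 4 = 'r': mode=DATA remaining=6 emitted=2 chunks_done=0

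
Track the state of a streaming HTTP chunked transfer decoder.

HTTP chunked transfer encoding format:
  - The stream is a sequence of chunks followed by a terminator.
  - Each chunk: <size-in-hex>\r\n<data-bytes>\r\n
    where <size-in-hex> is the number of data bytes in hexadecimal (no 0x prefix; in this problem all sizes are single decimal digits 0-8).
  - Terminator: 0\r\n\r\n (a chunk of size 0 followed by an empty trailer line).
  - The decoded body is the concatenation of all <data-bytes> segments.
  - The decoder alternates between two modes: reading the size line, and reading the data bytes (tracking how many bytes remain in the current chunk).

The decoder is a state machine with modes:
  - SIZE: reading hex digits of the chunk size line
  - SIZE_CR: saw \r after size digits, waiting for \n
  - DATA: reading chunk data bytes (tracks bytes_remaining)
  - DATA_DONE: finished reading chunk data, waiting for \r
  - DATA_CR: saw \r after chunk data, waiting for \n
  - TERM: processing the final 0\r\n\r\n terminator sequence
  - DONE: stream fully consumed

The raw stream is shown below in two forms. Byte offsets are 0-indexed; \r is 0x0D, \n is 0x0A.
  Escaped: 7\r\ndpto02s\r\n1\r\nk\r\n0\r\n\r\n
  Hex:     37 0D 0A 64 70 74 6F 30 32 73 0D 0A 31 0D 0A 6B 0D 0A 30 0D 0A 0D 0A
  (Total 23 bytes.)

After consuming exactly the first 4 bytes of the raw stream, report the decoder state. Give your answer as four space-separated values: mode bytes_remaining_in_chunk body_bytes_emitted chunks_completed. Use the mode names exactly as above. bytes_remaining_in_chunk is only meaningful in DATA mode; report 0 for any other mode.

Byte 0 = '7': mode=SIZE remaining=0 emitted=0 chunks_done=0
Byte 1 = 0x0D: mode=SIZE_CR remaining=0 emitted=0 chunks_done=0
Byte 2 = 0x0A: mode=DATA remaining=7 emitted=0 chunks_done=0
Byte 3 = 'd': mode=DATA remaining=6 emitted=1 chunks_done=0

Answer: DATA 6 1 0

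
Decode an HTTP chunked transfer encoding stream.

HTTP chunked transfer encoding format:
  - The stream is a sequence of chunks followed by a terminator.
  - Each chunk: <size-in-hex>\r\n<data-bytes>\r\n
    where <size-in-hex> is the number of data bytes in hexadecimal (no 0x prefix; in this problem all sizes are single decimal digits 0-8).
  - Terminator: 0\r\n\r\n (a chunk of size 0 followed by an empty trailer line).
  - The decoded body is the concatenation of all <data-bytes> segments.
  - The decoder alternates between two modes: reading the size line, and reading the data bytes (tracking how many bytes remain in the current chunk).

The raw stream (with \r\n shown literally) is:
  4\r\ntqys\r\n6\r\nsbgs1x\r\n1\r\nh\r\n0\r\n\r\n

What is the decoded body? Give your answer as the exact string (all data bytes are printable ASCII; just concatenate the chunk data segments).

Answer: tqyssbgs1xh

Derivation:
Chunk 1: stream[0..1]='4' size=0x4=4, data at stream[3..7]='tqys' -> body[0..4], body so far='tqys'
Chunk 2: stream[9..10]='6' size=0x6=6, data at stream[12..18]='sbgs1x' -> body[4..10], body so far='tqyssbgs1x'
Chunk 3: stream[20..21]='1' size=0x1=1, data at stream[23..24]='h' -> body[10..11], body so far='tqyssbgs1xh'
Chunk 4: stream[26..27]='0' size=0 (terminator). Final body='tqyssbgs1xh' (11 bytes)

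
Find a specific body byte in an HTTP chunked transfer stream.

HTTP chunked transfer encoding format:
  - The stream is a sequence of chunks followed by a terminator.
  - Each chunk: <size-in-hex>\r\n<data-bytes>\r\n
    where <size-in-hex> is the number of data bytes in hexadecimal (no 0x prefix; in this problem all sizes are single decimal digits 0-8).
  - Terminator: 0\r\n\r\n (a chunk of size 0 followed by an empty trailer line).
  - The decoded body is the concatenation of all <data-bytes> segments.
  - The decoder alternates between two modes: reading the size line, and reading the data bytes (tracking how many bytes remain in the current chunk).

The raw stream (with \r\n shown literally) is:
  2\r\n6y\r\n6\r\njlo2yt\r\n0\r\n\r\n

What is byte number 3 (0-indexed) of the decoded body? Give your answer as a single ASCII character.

Chunk 1: stream[0..1]='2' size=0x2=2, data at stream[3..5]='6y' -> body[0..2], body so far='6y'
Chunk 2: stream[7..8]='6' size=0x6=6, data at stream[10..16]='jlo2yt' -> body[2..8], body so far='6yjlo2yt'
Chunk 3: stream[18..19]='0' size=0 (terminator). Final body='6yjlo2yt' (8 bytes)
Body byte 3 = 'l'

Answer: l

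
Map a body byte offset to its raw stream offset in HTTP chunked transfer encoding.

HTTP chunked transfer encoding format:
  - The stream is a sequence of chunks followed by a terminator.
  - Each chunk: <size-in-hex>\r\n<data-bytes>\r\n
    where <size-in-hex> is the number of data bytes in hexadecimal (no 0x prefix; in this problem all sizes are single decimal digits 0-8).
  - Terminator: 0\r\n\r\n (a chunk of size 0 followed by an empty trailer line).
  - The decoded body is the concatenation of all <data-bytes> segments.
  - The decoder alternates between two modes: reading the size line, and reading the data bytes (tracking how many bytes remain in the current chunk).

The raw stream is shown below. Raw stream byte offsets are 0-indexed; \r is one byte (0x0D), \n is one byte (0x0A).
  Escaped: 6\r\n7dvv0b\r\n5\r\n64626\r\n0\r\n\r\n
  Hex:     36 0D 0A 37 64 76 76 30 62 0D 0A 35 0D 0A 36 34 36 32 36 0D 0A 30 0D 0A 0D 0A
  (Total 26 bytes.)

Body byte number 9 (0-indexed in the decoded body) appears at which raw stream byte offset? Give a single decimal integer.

Chunk 1: stream[0..1]='6' size=0x6=6, data at stream[3..9]='7dvv0b' -> body[0..6], body so far='7dvv0b'
Chunk 2: stream[11..12]='5' size=0x5=5, data at stream[14..19]='64626' -> body[6..11], body so far='7dvv0b64626'
Chunk 3: stream[21..22]='0' size=0 (terminator). Final body='7dvv0b64626' (11 bytes)
Body byte 9 at stream offset 17

Answer: 17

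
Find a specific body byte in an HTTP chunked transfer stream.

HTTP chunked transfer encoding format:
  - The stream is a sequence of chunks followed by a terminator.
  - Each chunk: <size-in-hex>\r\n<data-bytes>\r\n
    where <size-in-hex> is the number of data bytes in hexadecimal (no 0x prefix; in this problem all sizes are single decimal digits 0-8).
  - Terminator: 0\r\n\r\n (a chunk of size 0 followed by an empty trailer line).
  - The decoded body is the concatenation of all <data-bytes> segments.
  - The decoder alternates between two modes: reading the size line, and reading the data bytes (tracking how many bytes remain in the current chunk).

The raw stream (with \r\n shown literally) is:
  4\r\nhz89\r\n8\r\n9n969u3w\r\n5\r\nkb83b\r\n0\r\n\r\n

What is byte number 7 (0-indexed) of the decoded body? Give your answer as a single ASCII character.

Answer: 6

Derivation:
Chunk 1: stream[0..1]='4' size=0x4=4, data at stream[3..7]='hz89' -> body[0..4], body so far='hz89'
Chunk 2: stream[9..10]='8' size=0x8=8, data at stream[12..20]='9n969u3w' -> body[4..12], body so far='hz899n969u3w'
Chunk 3: stream[22..23]='5' size=0x5=5, data at stream[25..30]='kb83b' -> body[12..17], body so far='hz899n969u3wkb83b'
Chunk 4: stream[32..33]='0' size=0 (terminator). Final body='hz899n969u3wkb83b' (17 bytes)
Body byte 7 = '6'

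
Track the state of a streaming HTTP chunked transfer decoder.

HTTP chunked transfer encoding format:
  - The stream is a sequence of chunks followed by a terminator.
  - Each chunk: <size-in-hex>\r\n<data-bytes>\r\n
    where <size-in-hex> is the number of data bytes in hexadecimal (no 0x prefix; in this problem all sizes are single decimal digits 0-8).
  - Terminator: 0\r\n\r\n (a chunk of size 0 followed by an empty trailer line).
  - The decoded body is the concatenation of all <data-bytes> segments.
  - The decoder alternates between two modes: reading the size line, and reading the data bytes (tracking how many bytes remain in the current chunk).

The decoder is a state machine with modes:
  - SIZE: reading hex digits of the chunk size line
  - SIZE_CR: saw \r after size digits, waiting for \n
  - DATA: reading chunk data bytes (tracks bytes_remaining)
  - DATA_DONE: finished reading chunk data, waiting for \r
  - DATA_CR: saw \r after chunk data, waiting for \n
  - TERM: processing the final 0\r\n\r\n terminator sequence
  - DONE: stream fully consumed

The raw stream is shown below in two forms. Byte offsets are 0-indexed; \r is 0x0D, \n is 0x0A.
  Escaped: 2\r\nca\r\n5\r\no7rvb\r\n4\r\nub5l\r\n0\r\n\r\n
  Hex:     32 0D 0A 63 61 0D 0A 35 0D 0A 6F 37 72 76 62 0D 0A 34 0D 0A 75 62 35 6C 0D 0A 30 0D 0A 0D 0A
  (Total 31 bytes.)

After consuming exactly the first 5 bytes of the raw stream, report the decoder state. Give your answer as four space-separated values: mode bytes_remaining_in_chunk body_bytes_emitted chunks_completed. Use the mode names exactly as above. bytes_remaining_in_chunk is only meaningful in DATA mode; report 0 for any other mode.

Answer: DATA_DONE 0 2 0

Derivation:
Byte 0 = '2': mode=SIZE remaining=0 emitted=0 chunks_done=0
Byte 1 = 0x0D: mode=SIZE_CR remaining=0 emitted=0 chunks_done=0
Byte 2 = 0x0A: mode=DATA remaining=2 emitted=0 chunks_done=0
Byte 3 = 'c': mode=DATA remaining=1 emitted=1 chunks_done=0
Byte 4 = 'a': mode=DATA_DONE remaining=0 emitted=2 chunks_done=0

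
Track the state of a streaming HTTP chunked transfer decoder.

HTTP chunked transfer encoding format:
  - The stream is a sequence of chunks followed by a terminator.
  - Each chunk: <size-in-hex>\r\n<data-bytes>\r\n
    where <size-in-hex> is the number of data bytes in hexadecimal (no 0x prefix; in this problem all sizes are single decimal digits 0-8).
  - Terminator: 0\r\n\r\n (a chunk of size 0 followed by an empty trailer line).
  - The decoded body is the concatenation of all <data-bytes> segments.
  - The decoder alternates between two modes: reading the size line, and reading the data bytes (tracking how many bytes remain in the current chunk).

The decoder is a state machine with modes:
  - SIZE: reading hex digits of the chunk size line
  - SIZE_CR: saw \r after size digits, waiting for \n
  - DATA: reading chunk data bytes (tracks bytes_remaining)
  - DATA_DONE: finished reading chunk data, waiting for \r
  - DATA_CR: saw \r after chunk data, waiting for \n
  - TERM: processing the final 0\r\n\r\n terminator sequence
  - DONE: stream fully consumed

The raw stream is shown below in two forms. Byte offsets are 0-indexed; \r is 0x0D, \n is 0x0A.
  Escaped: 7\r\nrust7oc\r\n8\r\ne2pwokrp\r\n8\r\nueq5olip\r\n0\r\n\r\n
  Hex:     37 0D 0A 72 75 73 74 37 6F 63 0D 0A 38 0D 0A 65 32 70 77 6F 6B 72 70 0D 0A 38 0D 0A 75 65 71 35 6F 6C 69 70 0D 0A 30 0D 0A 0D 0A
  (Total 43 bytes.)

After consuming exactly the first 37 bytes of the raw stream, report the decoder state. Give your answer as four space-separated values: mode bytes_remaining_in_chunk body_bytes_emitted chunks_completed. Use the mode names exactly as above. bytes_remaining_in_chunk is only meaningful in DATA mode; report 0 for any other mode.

Answer: DATA_CR 0 23 2

Derivation:
Byte 0 = '7': mode=SIZE remaining=0 emitted=0 chunks_done=0
Byte 1 = 0x0D: mode=SIZE_CR remaining=0 emitted=0 chunks_done=0
Byte 2 = 0x0A: mode=DATA remaining=7 emitted=0 chunks_done=0
Byte 3 = 'r': mode=DATA remaining=6 emitted=1 chunks_done=0
Byte 4 = 'u': mode=DATA remaining=5 emitted=2 chunks_done=0
Byte 5 = 's': mode=DATA remaining=4 emitted=3 chunks_done=0
Byte 6 = 't': mode=DATA remaining=3 emitted=4 chunks_done=0
Byte 7 = '7': mode=DATA remaining=2 emitted=5 chunks_done=0
Byte 8 = 'o': mode=DATA remaining=1 emitted=6 chunks_done=0
Byte 9 = 'c': mode=DATA_DONE remaining=0 emitted=7 chunks_done=0
Byte 10 = 0x0D: mode=DATA_CR remaining=0 emitted=7 chunks_done=0
Byte 11 = 0x0A: mode=SIZE remaining=0 emitted=7 chunks_done=1
Byte 12 = '8': mode=SIZE remaining=0 emitted=7 chunks_done=1
Byte 13 = 0x0D: mode=SIZE_CR remaining=0 emitted=7 chunks_done=1
Byte 14 = 0x0A: mode=DATA remaining=8 emitted=7 chunks_done=1
Byte 15 = 'e': mode=DATA remaining=7 emitted=8 chunks_done=1
Byte 16 = '2': mode=DATA remaining=6 emitted=9 chunks_done=1
Byte 17 = 'p': mode=DATA remaining=5 emitted=10 chunks_done=1
Byte 18 = 'w': mode=DATA remaining=4 emitted=11 chunks_done=1
Byte 19 = 'o': mode=DATA remaining=3 emitted=12 chunks_done=1
Byte 20 = 'k': mode=DATA remaining=2 emitted=13 chunks_done=1
Byte 21 = 'r': mode=DATA remaining=1 emitted=14 chunks_done=1
Byte 22 = 'p': mode=DATA_DONE remaining=0 emitted=15 chunks_done=1
Byte 23 = 0x0D: mode=DATA_CR remaining=0 emitted=15 chunks_done=1
Byte 24 = 0x0A: mode=SIZE remaining=0 emitted=15 chunks_done=2
Byte 25 = '8': mode=SIZE remaining=0 emitted=15 chunks_done=2
Byte 26 = 0x0D: mode=SIZE_CR remaining=0 emitted=15 chunks_done=2
Byte 27 = 0x0A: mode=DATA remaining=8 emitted=15 chunks_done=2
Byte 28 = 'u': mode=DATA remaining=7 emitted=16 chunks_done=2
Byte 29 = 'e': mode=DATA remaining=6 emitted=17 chunks_done=2
Byte 30 = 'q': mode=DATA remaining=5 emitted=18 chunks_done=2
Byte 31 = '5': mode=DATA remaining=4 emitted=19 chunks_done=2
Byte 32 = 'o': mode=DATA remaining=3 emitted=20 chunks_done=2
Byte 33 = 'l': mode=DATA remaining=2 emitted=21 chunks_done=2
Byte 34 = 'i': mode=DATA remaining=1 emitted=22 chunks_done=2
Byte 35 = 'p': mode=DATA_DONE remaining=0 emitted=23 chunks_done=2
Byte 36 = 0x0D: mode=DATA_CR remaining=0 emitted=23 chunks_done=2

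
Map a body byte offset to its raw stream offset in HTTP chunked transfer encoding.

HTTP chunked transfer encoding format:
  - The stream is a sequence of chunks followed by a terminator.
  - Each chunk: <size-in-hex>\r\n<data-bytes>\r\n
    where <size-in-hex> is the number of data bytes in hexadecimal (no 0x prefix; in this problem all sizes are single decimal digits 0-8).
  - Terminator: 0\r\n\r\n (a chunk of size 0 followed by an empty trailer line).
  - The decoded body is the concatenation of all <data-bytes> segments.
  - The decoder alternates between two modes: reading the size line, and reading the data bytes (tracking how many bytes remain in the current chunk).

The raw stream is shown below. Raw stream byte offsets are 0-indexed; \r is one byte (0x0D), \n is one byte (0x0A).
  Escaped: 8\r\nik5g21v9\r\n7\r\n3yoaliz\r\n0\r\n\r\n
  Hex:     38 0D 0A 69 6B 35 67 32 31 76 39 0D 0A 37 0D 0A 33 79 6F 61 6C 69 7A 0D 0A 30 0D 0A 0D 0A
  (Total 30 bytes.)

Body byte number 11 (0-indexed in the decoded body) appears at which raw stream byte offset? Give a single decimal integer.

Answer: 19

Derivation:
Chunk 1: stream[0..1]='8' size=0x8=8, data at stream[3..11]='ik5g21v9' -> body[0..8], body so far='ik5g21v9'
Chunk 2: stream[13..14]='7' size=0x7=7, data at stream[16..23]='3yoaliz' -> body[8..15], body so far='ik5g21v93yoaliz'
Chunk 3: stream[25..26]='0' size=0 (terminator). Final body='ik5g21v93yoaliz' (15 bytes)
Body byte 11 at stream offset 19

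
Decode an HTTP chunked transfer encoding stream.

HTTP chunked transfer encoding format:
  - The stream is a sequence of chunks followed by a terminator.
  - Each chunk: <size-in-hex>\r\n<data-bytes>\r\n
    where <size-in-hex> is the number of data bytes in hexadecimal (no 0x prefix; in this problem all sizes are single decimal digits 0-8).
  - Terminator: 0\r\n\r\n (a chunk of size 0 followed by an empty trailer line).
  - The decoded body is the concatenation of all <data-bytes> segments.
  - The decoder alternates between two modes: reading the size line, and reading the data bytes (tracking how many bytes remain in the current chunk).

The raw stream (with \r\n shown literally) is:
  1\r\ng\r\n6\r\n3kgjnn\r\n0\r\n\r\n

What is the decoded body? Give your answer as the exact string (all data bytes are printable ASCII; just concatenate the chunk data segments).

Chunk 1: stream[0..1]='1' size=0x1=1, data at stream[3..4]='g' -> body[0..1], body so far='g'
Chunk 2: stream[6..7]='6' size=0x6=6, data at stream[9..15]='3kgjnn' -> body[1..7], body so far='g3kgjnn'
Chunk 3: stream[17..18]='0' size=0 (terminator). Final body='g3kgjnn' (7 bytes)

Answer: g3kgjnn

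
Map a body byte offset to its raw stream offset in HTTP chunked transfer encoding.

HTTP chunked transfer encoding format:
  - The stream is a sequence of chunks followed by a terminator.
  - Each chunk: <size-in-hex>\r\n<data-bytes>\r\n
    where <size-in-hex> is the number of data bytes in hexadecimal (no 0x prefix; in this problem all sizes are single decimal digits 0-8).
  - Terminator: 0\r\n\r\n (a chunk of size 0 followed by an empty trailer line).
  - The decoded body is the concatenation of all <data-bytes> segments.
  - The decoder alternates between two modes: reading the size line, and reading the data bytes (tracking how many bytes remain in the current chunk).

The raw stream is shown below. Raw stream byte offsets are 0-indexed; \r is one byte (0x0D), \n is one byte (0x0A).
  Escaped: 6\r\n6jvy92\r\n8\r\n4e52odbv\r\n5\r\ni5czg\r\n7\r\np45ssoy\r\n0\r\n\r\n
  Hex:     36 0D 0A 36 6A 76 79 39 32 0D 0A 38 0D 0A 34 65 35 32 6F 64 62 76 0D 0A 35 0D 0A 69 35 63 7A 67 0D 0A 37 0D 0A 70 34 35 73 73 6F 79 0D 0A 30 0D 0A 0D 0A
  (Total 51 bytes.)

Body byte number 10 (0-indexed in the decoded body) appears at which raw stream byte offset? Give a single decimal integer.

Answer: 18

Derivation:
Chunk 1: stream[0..1]='6' size=0x6=6, data at stream[3..9]='6jvy92' -> body[0..6], body so far='6jvy92'
Chunk 2: stream[11..12]='8' size=0x8=8, data at stream[14..22]='4e52odbv' -> body[6..14], body so far='6jvy924e52odbv'
Chunk 3: stream[24..25]='5' size=0x5=5, data at stream[27..32]='i5czg' -> body[14..19], body so far='6jvy924e52odbvi5czg'
Chunk 4: stream[34..35]='7' size=0x7=7, data at stream[37..44]='p45ssoy' -> body[19..26], body so far='6jvy924e52odbvi5czgp45ssoy'
Chunk 5: stream[46..47]='0' size=0 (terminator). Final body='6jvy924e52odbvi5czgp45ssoy' (26 bytes)
Body byte 10 at stream offset 18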